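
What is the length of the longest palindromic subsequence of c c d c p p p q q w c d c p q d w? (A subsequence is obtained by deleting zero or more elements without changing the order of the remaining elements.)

9

Using dp[i][j] = 2 + dp[i+1][j−1] if the ends match, else max(dp[i+1][j], dp[i][j−1]):
dp[1][17] = 9. A witness is cdcpppcdc at positions 2,3,4,5,6,7,11,12,13.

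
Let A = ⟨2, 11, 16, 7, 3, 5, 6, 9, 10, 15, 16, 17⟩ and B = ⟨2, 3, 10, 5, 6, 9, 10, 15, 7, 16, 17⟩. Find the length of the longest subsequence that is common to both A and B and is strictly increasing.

A longest common strictly increasing subsequence is 2, 3, 5, 6, 9, 10, 15, 16, 17 (length 9); it appears in order in both A and B, and no longer such subsequence exists.

9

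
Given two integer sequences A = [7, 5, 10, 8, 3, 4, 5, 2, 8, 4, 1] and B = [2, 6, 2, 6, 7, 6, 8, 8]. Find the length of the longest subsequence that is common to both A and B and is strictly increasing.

2

For each value that appears in both, track the longest common increasing run ending there.
The best achievable length is 2; one witness is 7, 8 (A-positions 1,4, B-positions 5,7).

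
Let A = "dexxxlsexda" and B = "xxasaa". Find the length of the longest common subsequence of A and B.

Backtracking the LCS table gives one alignment: x (A3,B1) → x (A4,B2) → s (A7,B4) → a (A11,B6).
So the longest common subsequence has length 4.

4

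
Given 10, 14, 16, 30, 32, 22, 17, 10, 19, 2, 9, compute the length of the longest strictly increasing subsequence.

Scanning left to right, the best length ending at each element is: 10→1, 14→2, 16→3, 30→4, 32→5, 22→4, 17→4, 10→1, 19→5, 2→1, 9→2.
So the longest increasing subsequence has length 5, e.g. 10, 14, 16, 30, 32.

5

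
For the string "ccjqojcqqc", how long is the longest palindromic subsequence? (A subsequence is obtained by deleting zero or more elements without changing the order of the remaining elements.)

One longest palindromic subsequence is ccjojcc (positions 1,2,3,5,6,7,10); it reads the same forward and backward, and the interval DP gives dp[1][10] = 7.

7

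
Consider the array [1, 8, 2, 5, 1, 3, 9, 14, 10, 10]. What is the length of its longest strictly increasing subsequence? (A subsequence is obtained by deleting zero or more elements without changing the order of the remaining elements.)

5

One longest increasing subsequence is 1, 2, 5, 9, 14 (positions 1,3,4,7,8), of length 5; no longer one exists.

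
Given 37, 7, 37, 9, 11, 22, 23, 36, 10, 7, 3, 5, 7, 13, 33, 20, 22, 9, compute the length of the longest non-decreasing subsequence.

6

Let dp[i] be the longest non-decreasing subsequence ending at position i. Then dp = [1, 1, 2, 2, 3, 4, 5, 6, 3, 2, 1, 2, 3, 4, 6, 5, 6, 4].
The maximum is 6; one witness is 7, 9, 11, 22, 23, 36 at positions 2,4,5,6,7,8.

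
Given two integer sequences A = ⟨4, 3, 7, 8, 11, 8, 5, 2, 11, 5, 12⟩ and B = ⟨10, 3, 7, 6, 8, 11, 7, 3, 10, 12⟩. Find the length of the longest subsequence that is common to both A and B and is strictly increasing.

A longest common strictly increasing subsequence is 3, 7, 8, 11, 12 (length 5); it appears in order in both A and B, and no longer such subsequence exists.

5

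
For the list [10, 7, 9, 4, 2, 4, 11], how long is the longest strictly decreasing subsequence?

4

One longest decreasing subsequence is 10, 7, 4, 2 (positions 1,2,4,5), of length 4; no longer one exists.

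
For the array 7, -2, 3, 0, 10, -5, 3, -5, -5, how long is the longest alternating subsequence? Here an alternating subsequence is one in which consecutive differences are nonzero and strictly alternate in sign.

8

A longest alternating subsequence is 7, -2, 3, 0, 10, -5, 3, -5 (positions 1,2,3,4,5,6,7,8); its 7 consecutive differences strictly alternate in sign, and length 8 is optimal.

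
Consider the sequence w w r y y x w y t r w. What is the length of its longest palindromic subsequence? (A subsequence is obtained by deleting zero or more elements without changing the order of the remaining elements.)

7

One longest palindromic subsequence is wrywyrw (positions 1,3,5,7,8,10,11); it reads the same forward and backward, and the interval DP gives dp[1][11] = 7.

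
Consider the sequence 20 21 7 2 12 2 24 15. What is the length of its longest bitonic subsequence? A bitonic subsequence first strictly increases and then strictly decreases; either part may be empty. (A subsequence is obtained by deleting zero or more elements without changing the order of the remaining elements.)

4

Let inc[i] be the LIS ending at i and dec[i] the longest strictly decreasing subsequence starting at i. inc = [1, 2, 1, 1, 2, 1, 3, 3], dec = [3, 3, 2, 1, 2, 1, 2, 1].
max_i inc[i]+dec[i]−1 = 4, with one witness 20, 21, 12, 2.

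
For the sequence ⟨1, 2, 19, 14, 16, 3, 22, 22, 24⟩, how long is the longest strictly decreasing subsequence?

Let dp[i] be the longest decreasing subsequence ending at position i. Then dp = [1, 1, 1, 2, 2, 3, 1, 1, 1].
The maximum is 3; one witness is 19, 14, 3 at positions 3,4,6.

3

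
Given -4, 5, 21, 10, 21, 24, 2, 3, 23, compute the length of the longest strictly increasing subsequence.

5

One longest increasing subsequence is -4, 5, 10, 21, 24 (positions 1,2,4,5,6), of length 5; no longer one exists.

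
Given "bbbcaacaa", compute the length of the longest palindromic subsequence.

Using dp[i][j] = 2 + dp[i+1][j−1] if the ends match, else max(dp[i+1][j], dp[i][j−1]):
dp[1][9] = 5. A witness is aacaa at positions 5,6,7,8,9.

5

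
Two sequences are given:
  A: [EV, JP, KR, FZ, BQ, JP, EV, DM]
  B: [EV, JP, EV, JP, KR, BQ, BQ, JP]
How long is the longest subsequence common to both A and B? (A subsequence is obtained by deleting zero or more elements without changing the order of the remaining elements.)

A longest common subsequence is EV, JP, KR, BQ, JP (length 5); the LCS DP confirms no longer common subsequence exists.

5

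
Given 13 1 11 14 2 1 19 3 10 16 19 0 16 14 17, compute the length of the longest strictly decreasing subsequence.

Let dp[i] be the longest decreasing subsequence ending at position i. Then dp = [1, 2, 2, 1, 3, 4, 1, 3, 3, 2, 1, 5, 2, 3, 2].
The maximum is 5; one witness is 13, 11, 2, 1, 0 at positions 1,3,5,6,12.

5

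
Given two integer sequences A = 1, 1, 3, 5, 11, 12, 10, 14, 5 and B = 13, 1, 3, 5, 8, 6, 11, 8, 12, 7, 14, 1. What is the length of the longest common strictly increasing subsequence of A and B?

6

A longest common strictly increasing subsequence is 1, 3, 5, 11, 12, 14 (length 6); it appears in order in both A and B, and no longer such subsequence exists.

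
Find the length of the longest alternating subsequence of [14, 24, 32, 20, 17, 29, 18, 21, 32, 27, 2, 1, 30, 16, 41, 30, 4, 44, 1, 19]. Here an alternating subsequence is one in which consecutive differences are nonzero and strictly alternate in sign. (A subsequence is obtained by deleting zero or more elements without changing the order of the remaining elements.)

A longest alternating subsequence is 14, 24, 20, 29, 18, 32, 27, 30, 16, 41, 30, 44, 1, 19 (positions 1,2,4,6,7,9,10,13,14,15,16,18,19,20); its 13 consecutive differences strictly alternate in sign, and length 14 is optimal.

14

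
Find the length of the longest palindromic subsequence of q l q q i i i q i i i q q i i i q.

13

Using dp[i][j] = 2 + dp[i+1][j−1] if the ends match, else max(dp[i+1][j], dp[i][j−1]):
dp[1][17] = 13. A witness is qiiiqiiiqiiiq at positions 1,5,6,7,8,9,10,11,13,14,15,16,17.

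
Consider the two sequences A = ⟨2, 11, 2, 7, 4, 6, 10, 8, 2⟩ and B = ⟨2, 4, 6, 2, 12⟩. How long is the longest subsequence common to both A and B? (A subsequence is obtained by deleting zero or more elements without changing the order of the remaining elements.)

Backtracking the LCS table gives one alignment: 2 (A3,B1) → 4 (A5,B2) → 6 (A6,B3) → 2 (A9,B4).
So the longest common subsequence has length 4.

4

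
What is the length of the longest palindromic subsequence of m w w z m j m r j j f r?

4

Using dp[i][j] = 2 + dp[i+1][j−1] if the ends match, else max(dp[i+1][j], dp[i][j−1]):
dp[1][12] = 4. A witness is rjjr at positions 8,9,10,12.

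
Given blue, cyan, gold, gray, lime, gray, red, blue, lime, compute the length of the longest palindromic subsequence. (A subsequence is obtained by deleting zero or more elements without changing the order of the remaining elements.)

Using dp[i][j] = 2 + dp[i+1][j−1] if the ends match, else max(dp[i+1][j], dp[i][j−1]):
dp[1][9] = 5. A witness is blue gray lime gray blue at positions 1,4,5,6,8.

5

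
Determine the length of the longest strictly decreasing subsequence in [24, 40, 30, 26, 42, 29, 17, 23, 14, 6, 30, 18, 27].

6

Let dp[i] be the longest decreasing subsequence ending at position i. Then dp = [1, 1, 2, 3, 1, 3, 4, 4, 5, 6, 2, 5, 4].
The maximum is 6; one witness is 40, 30, 26, 17, 14, 6 at positions 2,3,4,7,9,10.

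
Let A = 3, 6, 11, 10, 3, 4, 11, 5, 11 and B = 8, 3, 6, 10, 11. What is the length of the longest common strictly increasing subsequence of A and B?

4

For each value that appears in both, track the longest common increasing run ending there.
The best achievable length is 4; one witness is 3, 6, 10, 11 (A-positions 1,2,4,7, B-positions 2,3,4,5).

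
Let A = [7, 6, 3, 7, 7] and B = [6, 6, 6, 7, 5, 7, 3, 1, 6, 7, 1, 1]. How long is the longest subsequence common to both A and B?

3

A longest common subsequence is 7, 6, 7 (length 3); the LCS DP confirms no longer common subsequence exists.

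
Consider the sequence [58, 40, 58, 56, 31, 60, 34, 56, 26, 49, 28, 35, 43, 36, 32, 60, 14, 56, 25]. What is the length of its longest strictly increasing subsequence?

Let dp[i] be the longest increasing subsequence ending at position i. Then dp = [1, 1, 2, 2, 1, 3, 2, 3, 1, 3, 2, 3, 4, 4, 3, 5, 1, 5, 2].
The maximum is 5; one witness is 31, 34, 35, 43, 60 at positions 5,7,12,13,16.

5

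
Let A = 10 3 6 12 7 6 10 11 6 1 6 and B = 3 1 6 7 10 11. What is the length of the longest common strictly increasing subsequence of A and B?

A longest common strictly increasing subsequence is 3, 6, 7, 10, 11 (length 5); it appears in order in both A and B, and no longer such subsequence exists.

5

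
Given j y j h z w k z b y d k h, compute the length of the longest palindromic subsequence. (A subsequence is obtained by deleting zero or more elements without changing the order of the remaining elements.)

5

Using dp[i][j] = 2 + dp[i+1][j−1] if the ends match, else max(dp[i+1][j], dp[i][j−1]):
dp[1][13] = 5. A witness is hkdkh at positions 4,7,11,12,13.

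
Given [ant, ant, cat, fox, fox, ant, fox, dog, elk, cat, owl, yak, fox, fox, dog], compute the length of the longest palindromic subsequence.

One longest palindromic subsequence is fox fox yak fox fox (positions 5,7,12,13,14); it reads the same forward and backward, and the interval DP gives dp[1][15] = 5.

5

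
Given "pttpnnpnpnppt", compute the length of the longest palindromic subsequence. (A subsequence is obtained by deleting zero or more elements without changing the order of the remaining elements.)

9

Using dp[i][j] = 2 + dp[i+1][j−1] if the ends match, else max(dp[i+1][j], dp[i][j−1]):
dp[1][13] = 9. A witness is tppnpnppt at positions 2,4,7,8,9,10,11,12,13.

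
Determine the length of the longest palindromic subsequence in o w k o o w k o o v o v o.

Using dp[i][j] = 2 + dp[i+1][j−1] if the ends match, else max(dp[i+1][j], dp[i][j−1]):
dp[1][13] = 7. A witness is ooooooo at positions 1,4,5,8,9,11,13.

7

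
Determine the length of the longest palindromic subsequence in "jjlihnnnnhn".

6

One longest palindromic subsequence is hnnnnh (positions 5,6,7,8,9,10); it reads the same forward and backward, and the interval DP gives dp[1][11] = 6.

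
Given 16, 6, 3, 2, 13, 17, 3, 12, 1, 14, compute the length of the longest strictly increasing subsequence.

4

Scanning left to right, the best length ending at each element is: 16→1, 6→1, 3→1, 2→1, 13→2, 17→3, 3→2, 12→3, 1→1, 14→4.
So the longest increasing subsequence has length 4, e.g. 2, 3, 12, 14.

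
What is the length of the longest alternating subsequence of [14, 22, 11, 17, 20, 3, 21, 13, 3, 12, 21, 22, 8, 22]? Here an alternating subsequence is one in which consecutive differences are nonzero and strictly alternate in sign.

Track the best alternating length ending on an up-step vs a down-step at each position: up/down = 1/1, 2/1, 1/3, 4/3, 4/3, 1/5, 6/3, 6/7, 1/7, 8/7, 8/3, 8/1, 8/9, 10/1.
The maximum over both is 10; one such subsequence is 14, 22, 11, 17, 3, 21, 3, 12, 8, 22.

10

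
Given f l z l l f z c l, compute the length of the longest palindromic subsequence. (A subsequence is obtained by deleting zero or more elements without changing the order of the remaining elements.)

One longest palindromic subsequence is lzllzl (positions 2,3,4,5,7,9); it reads the same forward and backward, and the interval DP gives dp[1][9] = 6.

6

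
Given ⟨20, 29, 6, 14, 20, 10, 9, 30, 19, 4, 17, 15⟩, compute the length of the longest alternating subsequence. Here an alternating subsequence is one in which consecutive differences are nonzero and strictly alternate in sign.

9

Track the best alternating length ending on an up-step vs a down-step at each position: up/down = 1/1, 2/1, 1/3, 4/3, 4/3, 4/5, 4/5, 6/1, 6/7, 1/7, 8/7, 8/9.
The maximum over both is 9; one such subsequence is 20, 29, 6, 14, 10, 30, 4, 17, 15.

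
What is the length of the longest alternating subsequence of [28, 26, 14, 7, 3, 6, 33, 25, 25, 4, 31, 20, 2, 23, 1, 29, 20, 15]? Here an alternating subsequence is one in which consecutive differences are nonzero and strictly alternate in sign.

10

Track the best alternating length ending on an up-step vs a down-step at each position: up/down = 1/1, 1/2, 1/2, 1/2, 1/2, 3/2, 3/1, 3/4, 3/4, 3/4, 5/4, 5/6, 1/6, 7/6, 1/8, 9/6, 9/10, 9/10.
The maximum over both is 10; one such subsequence is 28, 26, 33, 25, 31, 20, 23, 1, 29, 20.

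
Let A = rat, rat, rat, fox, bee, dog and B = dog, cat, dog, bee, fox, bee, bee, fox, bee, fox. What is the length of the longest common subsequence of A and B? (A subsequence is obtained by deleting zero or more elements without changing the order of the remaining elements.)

Backtracking the LCS table gives one alignment: fox (A4,B8) → bee (A5,B9).
So the longest common subsequence has length 2.

2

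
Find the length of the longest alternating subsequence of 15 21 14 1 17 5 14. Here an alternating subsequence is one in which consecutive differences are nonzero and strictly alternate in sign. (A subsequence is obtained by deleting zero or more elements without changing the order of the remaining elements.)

Track the best alternating length ending on an up-step vs a down-step at each position: up/down = 1/1, 2/1, 1/3, 1/3, 4/3, 4/5, 6/5.
The maximum over both is 6; one such subsequence is 15, 21, 14, 17, 5, 14.

6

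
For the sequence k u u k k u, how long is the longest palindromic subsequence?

4

Using dp[i][j] = 2 + dp[i+1][j−1] if the ends match, else max(dp[i+1][j], dp[i][j−1]):
dp[1][6] = 4. A witness is ukku at positions 2,4,5,6.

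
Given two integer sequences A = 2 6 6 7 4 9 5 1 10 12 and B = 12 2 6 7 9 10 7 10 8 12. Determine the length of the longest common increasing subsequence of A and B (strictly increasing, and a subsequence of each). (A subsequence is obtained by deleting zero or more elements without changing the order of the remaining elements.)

For each value that appears in both, track the longest common increasing run ending there.
The best achievable length is 6; one witness is 2, 6, 7, 9, 10, 12 (A-positions 1,2,4,6,9,10, B-positions 2,3,4,5,6,10).

6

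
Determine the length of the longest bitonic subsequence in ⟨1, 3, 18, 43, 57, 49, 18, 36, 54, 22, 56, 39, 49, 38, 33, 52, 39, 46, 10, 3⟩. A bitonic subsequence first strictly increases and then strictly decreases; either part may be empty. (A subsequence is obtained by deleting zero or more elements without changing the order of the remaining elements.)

One longest bitonic subsequence is 1, 3, 18, 43, 49, 54, 56, 49, 38, 33, 10, 3 (positions 1,2,3,4,6,9,11,13,14,15,19,20): it rises to 56 then falls. Length 12 is optimal.

12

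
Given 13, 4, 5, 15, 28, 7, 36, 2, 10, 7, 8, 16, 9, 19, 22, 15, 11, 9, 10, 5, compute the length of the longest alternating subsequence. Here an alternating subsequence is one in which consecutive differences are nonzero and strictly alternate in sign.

14

Track the best alternating length ending on an up-step vs a down-step at each position: up/down = 1/1, 1/2, 3/2, 3/1, 3/1, 3/4, 5/1, 1/6, 7/6, 7/8, 9/8, 9/6, 9/10, 11/6, 11/6, 11/12, 11/12, 9/12, 13/12, 7/14.
The maximum over both is 14; one such subsequence is 13, 4, 15, 7, 36, 2, 10, 7, 16, 9, 19, 9, 10, 5.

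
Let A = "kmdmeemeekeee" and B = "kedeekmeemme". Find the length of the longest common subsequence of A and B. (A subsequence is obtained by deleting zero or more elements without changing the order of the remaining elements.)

A longest common subsequence is kdeemeee (length 8); the LCS DP confirms no longer common subsequence exists.

8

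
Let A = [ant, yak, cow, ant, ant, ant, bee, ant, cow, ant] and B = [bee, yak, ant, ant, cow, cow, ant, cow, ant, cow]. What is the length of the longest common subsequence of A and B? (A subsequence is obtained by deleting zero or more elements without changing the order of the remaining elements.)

6

A longest common subsequence is yak, ant, ant, ant, ant, cow (length 6); the LCS DP confirms no longer common subsequence exists.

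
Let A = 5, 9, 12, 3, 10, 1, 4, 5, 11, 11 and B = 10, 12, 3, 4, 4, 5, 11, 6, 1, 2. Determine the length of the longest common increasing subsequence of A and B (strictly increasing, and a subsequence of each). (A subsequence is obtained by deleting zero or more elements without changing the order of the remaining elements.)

A longest common strictly increasing subsequence is 3, 4, 5, 11 (length 4); it appears in order in both A and B, and no longer such subsequence exists.

4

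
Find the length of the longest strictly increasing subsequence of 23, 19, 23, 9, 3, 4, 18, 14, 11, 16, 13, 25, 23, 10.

5

Let dp[i] be the longest increasing subsequence ending at position i. Then dp = [1, 1, 2, 1, 1, 2, 3, 3, 3, 4, 4, 5, 5, 3].
The maximum is 5; one witness is 3, 4, 14, 16, 25 at positions 5,6,8,10,12.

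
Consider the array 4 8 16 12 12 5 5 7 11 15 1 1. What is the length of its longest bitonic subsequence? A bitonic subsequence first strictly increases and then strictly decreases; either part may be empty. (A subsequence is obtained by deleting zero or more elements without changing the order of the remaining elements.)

Let inc[i] be the LIS ending at i and dec[i] the longest strictly decreasing subsequence starting at i. inc = [1, 2, 3, 3, 3, 2, 2, 3, 4, 5, 1, 1], dec = [2, 3, 4, 3, 3, 2, 2, 2, 2, 2, 1, 1].
max_i inc[i]+dec[i]−1 = 6, with one witness 4, 8, 16, 12, 11, 1.

6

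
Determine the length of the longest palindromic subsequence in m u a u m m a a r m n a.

One longest palindromic subsequence is amaama (positions 3,6,7,8,10,12); it reads the same forward and backward, and the interval DP gives dp[1][12] = 6.

6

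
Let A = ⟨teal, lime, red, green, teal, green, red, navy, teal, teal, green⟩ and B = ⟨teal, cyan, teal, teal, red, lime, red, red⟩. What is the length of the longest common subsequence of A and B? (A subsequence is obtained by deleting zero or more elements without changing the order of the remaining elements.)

A longest common subsequence is teal, lime, red, red (length 4); the LCS DP confirms no longer common subsequence exists.

4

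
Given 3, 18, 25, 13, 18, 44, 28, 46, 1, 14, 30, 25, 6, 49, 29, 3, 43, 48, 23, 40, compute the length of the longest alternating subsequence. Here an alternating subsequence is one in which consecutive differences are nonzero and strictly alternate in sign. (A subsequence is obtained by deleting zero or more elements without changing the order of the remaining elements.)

14

Track the best alternating length ending on an up-step vs a down-step at each position: up/down = 1/1, 2/1, 2/1, 2/3, 4/3, 4/1, 4/5, 6/1, 1/7, 8/7, 8/7, 8/9, 8/9, 10/1, 10/11, 8/11, 12/11, 12/11, 12/13, 14/13.
The maximum over both is 14; one such subsequence is 3, 18, 13, 44, 28, 46, 1, 30, 25, 49, 29, 43, 23, 40.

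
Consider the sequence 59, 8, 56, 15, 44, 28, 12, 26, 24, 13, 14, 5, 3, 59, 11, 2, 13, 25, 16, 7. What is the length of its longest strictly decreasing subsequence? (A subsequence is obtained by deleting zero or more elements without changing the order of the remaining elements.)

Scanning left to right, the best length ending at each element is: 59→1, 8→2, 56→2, 15→3, 44→3, 28→4, 12→5, 26→5, 24→6, 13→7, 14→7, 5→8, 3→9, 59→1, 11→8, 2→10, 13→8, 25→6, 16→7, 7→9.
So the longest decreasing subsequence has length 10, e.g. 59, 56, 44, 28, 26, 24, 13, 5, 3, 2.

10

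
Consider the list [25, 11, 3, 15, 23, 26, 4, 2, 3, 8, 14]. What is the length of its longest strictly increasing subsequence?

Scanning left to right, the best length ending at each element is: 25→1, 11→1, 3→1, 15→2, 23→3, 26→4, 4→2, 2→1, 3→2, 8→3, 14→4.
So the longest increasing subsequence has length 4, e.g. 11, 15, 23, 26.

4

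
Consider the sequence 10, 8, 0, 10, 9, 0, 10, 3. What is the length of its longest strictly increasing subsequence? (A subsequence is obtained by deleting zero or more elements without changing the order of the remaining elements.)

3

One longest increasing subsequence is 8, 9, 10 (positions 2,5,7), of length 3; no longer one exists.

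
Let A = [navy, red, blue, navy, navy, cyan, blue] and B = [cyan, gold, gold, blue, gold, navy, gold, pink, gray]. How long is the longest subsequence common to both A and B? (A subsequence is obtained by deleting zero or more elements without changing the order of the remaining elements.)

Backtracking the LCS table gives one alignment: blue (A3,B4) → navy (A4,B6).
So the longest common subsequence has length 2.

2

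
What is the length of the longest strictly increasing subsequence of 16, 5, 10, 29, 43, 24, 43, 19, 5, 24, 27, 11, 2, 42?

Scanning left to right, the best length ending at each element is: 16→1, 5→1, 10→2, 29→3, 43→4, 24→3, 43→4, 19→3, 5→1, 24→4, 27→5, 11→3, 2→1, 42→6.
So the longest increasing subsequence has length 6, e.g. 5, 10, 19, 24, 27, 42.

6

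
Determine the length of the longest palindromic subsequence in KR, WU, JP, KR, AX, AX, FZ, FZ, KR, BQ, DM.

One longest palindromic subsequence is KR FZ FZ KR (positions 4,7,8,9); it reads the same forward and backward, and the interval DP gives dp[1][11] = 4.

4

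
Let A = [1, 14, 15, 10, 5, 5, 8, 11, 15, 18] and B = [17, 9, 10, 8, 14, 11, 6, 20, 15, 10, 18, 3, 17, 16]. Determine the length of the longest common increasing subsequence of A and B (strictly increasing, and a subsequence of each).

A longest common strictly increasing subsequence is 10, 11, 15, 18 (length 4); it appears in order in both A and B, and no longer such subsequence exists.

4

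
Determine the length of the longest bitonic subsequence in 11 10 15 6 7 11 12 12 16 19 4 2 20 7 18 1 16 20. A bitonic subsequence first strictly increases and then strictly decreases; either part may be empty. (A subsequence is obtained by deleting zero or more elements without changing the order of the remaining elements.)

Let inc[i] be the LIS ending at i and dec[i] the longest strictly decreasing subsequence starting at i. inc = [1, 1, 2, 1, 2, 3, 4, 4, 5, 6, 1, 1, 7, 2, 6, 1, 5, 7], dec = [6, 5, 5, 4, 4, 4, 4, 4, 4, 4, 3, 2, 3, 2, 2, 1, 1, 1].
max_i inc[i]+dec[i]−1 = 9, with one witness 6, 7, 11, 12, 16, 19, 4, 2, 1.

9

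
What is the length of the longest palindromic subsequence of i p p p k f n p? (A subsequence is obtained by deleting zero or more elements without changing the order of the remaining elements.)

Using dp[i][j] = 2 + dp[i+1][j−1] if the ends match, else max(dp[i+1][j], dp[i][j−1]):
dp[1][8] = 4. A witness is pppp at positions 2,3,4,8.

4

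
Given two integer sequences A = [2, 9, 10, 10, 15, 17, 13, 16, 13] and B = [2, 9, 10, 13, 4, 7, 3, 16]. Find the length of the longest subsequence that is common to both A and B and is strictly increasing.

5

A longest common strictly increasing subsequence is 2, 9, 10, 13, 16 (length 5); it appears in order in both A and B, and no longer such subsequence exists.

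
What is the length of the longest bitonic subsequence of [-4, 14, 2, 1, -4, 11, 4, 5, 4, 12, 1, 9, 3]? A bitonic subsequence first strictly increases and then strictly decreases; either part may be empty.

One longest bitonic subsequence is -4, 2, 4, 5, 12, 9, 3 (positions 1,3,7,8,10,12,13): it rises to 12 then falls. Length 7 is optimal.

7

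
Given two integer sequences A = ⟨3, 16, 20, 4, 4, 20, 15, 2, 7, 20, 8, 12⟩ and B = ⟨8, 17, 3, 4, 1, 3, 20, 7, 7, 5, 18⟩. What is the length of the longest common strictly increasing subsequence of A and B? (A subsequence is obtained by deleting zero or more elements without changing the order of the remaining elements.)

For each value that appears in both, track the longest common increasing run ending there.
The best achievable length is 3; one witness is 3, 4, 20 (A-positions 1,4,6, B-positions 3,4,7).

3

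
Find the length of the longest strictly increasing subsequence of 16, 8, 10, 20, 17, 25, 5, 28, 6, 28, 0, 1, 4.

Let dp[i] be the longest increasing subsequence ending at position i. Then dp = [1, 1, 2, 3, 3, 4, 1, 5, 2, 5, 1, 2, 3].
The maximum is 5; one witness is 8, 10, 20, 25, 28 at positions 2,3,4,6,8.

5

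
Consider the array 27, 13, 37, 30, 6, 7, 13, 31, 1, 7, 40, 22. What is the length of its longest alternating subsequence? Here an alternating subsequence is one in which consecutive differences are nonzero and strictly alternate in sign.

8

Track the best alternating length ending on an up-step vs a down-step at each position: up/down = 1/1, 1/2, 3/1, 3/4, 1/4, 5/4, 5/4, 5/4, 1/6, 7/6, 7/1, 7/8.
The maximum over both is 8; one such subsequence is 27, 13, 37, 6, 7, 1, 40, 22.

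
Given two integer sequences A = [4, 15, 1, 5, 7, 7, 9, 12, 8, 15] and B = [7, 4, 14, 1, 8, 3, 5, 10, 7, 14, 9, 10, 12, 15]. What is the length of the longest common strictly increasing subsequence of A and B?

6

For each value that appears in both, track the longest common increasing run ending there.
The best achievable length is 6; one witness is 4, 5, 7, 9, 12, 15 (A-positions 1,4,5,7,8,10, B-positions 2,7,9,11,13,14).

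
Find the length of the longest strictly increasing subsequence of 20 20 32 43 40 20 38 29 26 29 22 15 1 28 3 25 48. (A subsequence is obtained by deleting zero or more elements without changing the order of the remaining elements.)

Scanning left to right, the best length ending at each element is: 20→1, 20→1, 32→2, 43→3, 40→3, 20→1, 38→3, 29→2, 26→2, 29→3, 22→2, 15→1, 1→1, 28→3, 3→2, 25→3, 48→4.
So the longest increasing subsequence has length 4, e.g. 20, 32, 43, 48.

4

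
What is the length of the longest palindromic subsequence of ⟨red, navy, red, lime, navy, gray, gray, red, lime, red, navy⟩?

One longest palindromic subsequence is navy red lime gray gray lime red navy (positions 2,3,4,6,7,9,10,11); it reads the same forward and backward, and the interval DP gives dp[1][11] = 8.

8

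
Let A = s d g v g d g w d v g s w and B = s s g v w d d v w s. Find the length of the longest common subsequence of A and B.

7

Backtracking the LCS table gives one alignment: s (A1,B2) → g (A3,B3) → v (A4,B4) → d (A6,B6) → d (A9,B7) → v (A10,B8) → s (A12,B10).
So the longest common subsequence has length 7.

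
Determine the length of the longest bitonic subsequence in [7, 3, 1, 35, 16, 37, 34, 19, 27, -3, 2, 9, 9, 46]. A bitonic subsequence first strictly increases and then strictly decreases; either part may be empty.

One longest bitonic subsequence is 7, 35, 37, 34, 27, 9 (positions 1,4,6,7,9,13): it rises to 37 then falls. Length 6 is optimal.

6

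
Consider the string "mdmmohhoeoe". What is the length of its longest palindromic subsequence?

4

One longest palindromic subsequence is ohho (positions 5,6,7,10); it reads the same forward and backward, and the interval DP gives dp[1][11] = 4.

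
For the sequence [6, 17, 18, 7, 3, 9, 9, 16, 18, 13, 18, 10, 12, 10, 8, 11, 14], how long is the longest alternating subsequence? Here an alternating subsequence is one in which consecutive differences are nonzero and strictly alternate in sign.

10

Track the best alternating length ending on an up-step vs a down-step at each position: up/down = 1/1, 2/1, 2/1, 2/3, 1/3, 4/3, 4/3, 4/3, 4/1, 4/5, 6/1, 4/7, 8/7, 4/9, 4/9, 10/9, 10/7.
The maximum over both is 10; one such subsequence is 6, 17, 7, 16, 13, 18, 10, 12, 10, 11.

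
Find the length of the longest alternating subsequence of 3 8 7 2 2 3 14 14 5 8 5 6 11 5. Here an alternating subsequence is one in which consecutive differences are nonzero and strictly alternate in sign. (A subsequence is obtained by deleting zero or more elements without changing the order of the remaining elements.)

A longest alternating subsequence is 3, 8, 7, 14, 5, 8, 5, 6, 5 (positions 1,2,3,7,9,10,11,12,14); its 8 consecutive differences strictly alternate in sign, and length 9 is optimal.

9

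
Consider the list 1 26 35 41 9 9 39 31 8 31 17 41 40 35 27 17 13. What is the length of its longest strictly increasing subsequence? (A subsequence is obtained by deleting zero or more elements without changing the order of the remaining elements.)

5

Let dp[i] be the longest increasing subsequence ending at position i. Then dp = [1, 2, 3, 4, 2, 2, 4, 3, 2, 3, 3, 5, 5, 4, 4, 3, 3].
The maximum is 5; one witness is 1, 26, 35, 39, 41 at positions 1,2,3,7,12.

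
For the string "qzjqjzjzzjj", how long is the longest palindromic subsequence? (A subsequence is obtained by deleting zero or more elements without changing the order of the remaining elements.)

7

Using dp[i][j] = 2 + dp[i+1][j−1] if the ends match, else max(dp[i+1][j], dp[i][j−1]):
dp[1][11] = 7. A witness is jjzzzjj at positions 3,5,6,8,9,10,11.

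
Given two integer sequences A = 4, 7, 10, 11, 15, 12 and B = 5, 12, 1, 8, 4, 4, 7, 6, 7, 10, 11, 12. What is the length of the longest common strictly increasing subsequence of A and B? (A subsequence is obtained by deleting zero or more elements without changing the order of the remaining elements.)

5

A longest common strictly increasing subsequence is 4, 7, 10, 11, 12 (length 5); it appears in order in both A and B, and no longer such subsequence exists.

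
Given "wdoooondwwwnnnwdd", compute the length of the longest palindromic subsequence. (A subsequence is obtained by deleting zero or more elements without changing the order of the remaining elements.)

One longest palindromic subsequence is ddwnnnwdd (positions 2,8,9,12,13,14,15,16,17); it reads the same forward and backward, and the interval DP gives dp[1][17] = 9.

9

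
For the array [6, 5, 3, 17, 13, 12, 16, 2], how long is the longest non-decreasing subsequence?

3

Let dp[i] be the longest non-decreasing subsequence ending at position i. Then dp = [1, 1, 1, 2, 2, 2, 3, 1].
The maximum is 3; one witness is 6, 13, 16 at positions 1,5,7.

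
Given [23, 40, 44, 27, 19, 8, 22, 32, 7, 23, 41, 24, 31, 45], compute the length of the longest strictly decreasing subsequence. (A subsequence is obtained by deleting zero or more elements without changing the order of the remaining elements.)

One longest decreasing subsequence is 40, 27, 19, 8, 7 (positions 2,4,5,6,9), of length 5; no longer one exists.

5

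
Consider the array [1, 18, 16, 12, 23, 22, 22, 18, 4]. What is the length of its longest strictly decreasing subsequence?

4

Scanning left to right, the best length ending at each element is: 1→1, 18→1, 16→2, 12→3, 23→1, 22→2, 22→2, 18→3, 4→4.
So the longest decreasing subsequence has length 4, e.g. 18, 16, 12, 4.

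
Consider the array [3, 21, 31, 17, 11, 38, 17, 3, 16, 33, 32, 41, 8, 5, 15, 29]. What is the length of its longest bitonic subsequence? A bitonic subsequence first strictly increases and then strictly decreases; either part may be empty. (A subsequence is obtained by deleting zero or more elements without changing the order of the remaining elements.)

8

Let inc[i] be the LIS ending at i and dec[i] the longest strictly decreasing subsequence starting at i. inc = [1, 2, 3, 2, 2, 4, 3, 1, 3, 4, 4, 5, 2, 2, 3, 4], dec = [1, 5, 5, 4, 3, 5, 4, 1, 3, 4, 3, 3, 2, 1, 1, 1].
max_i inc[i]+dec[i]−1 = 8, with one witness 3, 21, 31, 38, 33, 32, 8, 5.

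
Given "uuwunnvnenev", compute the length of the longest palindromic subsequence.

5

Using dp[i][j] = 2 + dp[i+1][j−1] if the ends match, else max(dp[i+1][j], dp[i][j−1]):
dp[1][12] = 5. A witness is venev at positions 7,9,10,11,12.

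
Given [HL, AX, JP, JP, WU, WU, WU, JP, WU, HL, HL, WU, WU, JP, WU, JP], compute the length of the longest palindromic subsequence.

One longest palindromic subsequence is JP JP WU WU WU JP WU WU WU JP JP (positions 3,4,5,6,7,8,9,12,13,14,16); it reads the same forward and backward, and the interval DP gives dp[1][16] = 11.

11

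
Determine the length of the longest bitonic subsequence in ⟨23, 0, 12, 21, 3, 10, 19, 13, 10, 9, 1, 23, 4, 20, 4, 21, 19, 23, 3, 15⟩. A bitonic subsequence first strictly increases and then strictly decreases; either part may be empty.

Let inc[i] be the LIS ending at i and dec[i] the longest strictly decreasing subsequence starting at i. inc = [1, 1, 2, 3, 2, 3, 4, 4, 3, 3, 2, 5, 3, 5, 3, 6, 5, 7, 3, 5], dec = [8, 1, 5, 7, 2, 4, 6, 5, 4, 3, 1, 4, 2, 3, 2, 3, 2, 2, 1, 1].
max_i inc[i]+dec[i]−1 = 9, with one witness 0, 12, 21, 19, 13, 10, 9, 4, 3.

9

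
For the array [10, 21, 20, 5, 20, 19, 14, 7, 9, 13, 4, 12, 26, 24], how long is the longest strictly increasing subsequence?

5

One longest increasing subsequence is 5, 7, 9, 13, 26 (positions 4,8,9,10,13), of length 5; no longer one exists.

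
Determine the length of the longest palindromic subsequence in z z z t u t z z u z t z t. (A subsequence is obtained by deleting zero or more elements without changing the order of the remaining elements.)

9

One longest palindromic subsequence is zzztutzzz (positions 1,2,3,4,5,6,8,10,12); it reads the same forward and backward, and the interval DP gives dp[1][13] = 9.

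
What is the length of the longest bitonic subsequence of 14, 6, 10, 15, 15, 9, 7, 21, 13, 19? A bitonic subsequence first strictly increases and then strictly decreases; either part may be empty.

Let inc[i] be the LIS ending at i and dec[i] the longest strictly decreasing subsequence starting at i. inc = [1, 1, 2, 3, 3, 2, 2, 4, 3, 4], dec = [4, 1, 3, 3, 3, 2, 1, 2, 1, 1].
max_i inc[i]+dec[i]−1 = 5, with one witness 6, 10, 15, 9, 7.

5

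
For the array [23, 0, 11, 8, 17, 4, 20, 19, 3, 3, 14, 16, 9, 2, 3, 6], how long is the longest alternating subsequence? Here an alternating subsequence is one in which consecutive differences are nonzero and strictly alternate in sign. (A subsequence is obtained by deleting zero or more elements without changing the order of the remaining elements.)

11

Track the best alternating length ending on an up-step vs a down-step at each position: up/down = 1/1, 1/2, 3/2, 3/4, 5/2, 3/6, 7/2, 7/8, 3/8, 3/8, 9/8, 9/8, 9/10, 3/10, 11/10, 11/10.
The maximum over both is 11; one such subsequence is 23, 0, 11, 8, 17, 4, 20, 3, 14, 2, 3.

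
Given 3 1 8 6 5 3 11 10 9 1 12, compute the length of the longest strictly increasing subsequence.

One longest increasing subsequence is 3, 8, 11, 12 (positions 1,3,7,11), of length 4; no longer one exists.

4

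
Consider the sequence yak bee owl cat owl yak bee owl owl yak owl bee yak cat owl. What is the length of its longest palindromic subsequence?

11

Using dp[i][j] = 2 + dp[i+1][j−1] if the ends match, else max(dp[i+1][j], dp[i][j−1]):
dp[1][15] = 11. A witness is owl cat yak bee owl yak owl bee yak cat owl at positions 3,4,6,7,8,10,11,12,13,14,15.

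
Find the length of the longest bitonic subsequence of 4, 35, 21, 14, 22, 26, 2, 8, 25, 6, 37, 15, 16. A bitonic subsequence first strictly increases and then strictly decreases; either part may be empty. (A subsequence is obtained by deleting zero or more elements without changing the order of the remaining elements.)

6

One longest bitonic subsequence is 4, 35, 21, 14, 8, 6 (positions 1,2,3,4,8,10): it rises to 35 then falls. Length 6 is optimal.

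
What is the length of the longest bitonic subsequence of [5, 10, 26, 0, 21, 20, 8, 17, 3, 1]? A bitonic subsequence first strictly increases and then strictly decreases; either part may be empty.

8

Let inc[i] be the LIS ending at i and dec[i] the longest strictly decreasing subsequence starting at i. inc = [1, 2, 3, 1, 3, 3, 2, 3, 2, 2], dec = [3, 4, 6, 1, 5, 4, 3, 3, 2, 1].
max_i inc[i]+dec[i]−1 = 8, with one witness 5, 10, 26, 21, 20, 17, 3, 1.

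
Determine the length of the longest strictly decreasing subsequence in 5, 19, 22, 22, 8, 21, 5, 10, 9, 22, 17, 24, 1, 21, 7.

5

One longest decreasing subsequence is 22, 21, 10, 9, 1 (positions 3,6,8,9,13), of length 5; no longer one exists.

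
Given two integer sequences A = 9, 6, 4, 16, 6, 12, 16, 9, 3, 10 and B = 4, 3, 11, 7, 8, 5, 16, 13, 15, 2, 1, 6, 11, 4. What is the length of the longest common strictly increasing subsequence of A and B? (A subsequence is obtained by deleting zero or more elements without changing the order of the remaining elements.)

2

A longest common strictly increasing subsequence is 4, 16 (length 2); it appears in order in both A and B, and no longer such subsequence exists.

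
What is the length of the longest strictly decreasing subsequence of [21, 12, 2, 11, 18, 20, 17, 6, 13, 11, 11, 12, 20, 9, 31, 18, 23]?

6

Scanning left to right, the best length ending at each element is: 21→1, 12→2, 2→3, 11→3, 18→2, 20→2, 17→3, 6→4, 13→4, 11→5, 11→5, 12→5, 20→2, 9→6, 31→1, 18→3, 23→2.
So the longest decreasing subsequence has length 6, e.g. 21, 18, 17, 13, 11, 9.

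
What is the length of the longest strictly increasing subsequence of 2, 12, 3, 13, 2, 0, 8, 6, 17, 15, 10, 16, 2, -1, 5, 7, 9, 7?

One longest increasing subsequence is 2, 12, 13, 15, 16 (positions 1,2,4,10,12), of length 5; no longer one exists.

5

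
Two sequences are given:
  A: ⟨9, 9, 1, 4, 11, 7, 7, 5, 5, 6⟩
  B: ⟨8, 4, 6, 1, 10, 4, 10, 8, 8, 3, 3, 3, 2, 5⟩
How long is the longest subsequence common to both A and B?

Backtracking the LCS table gives one alignment: 1 (A3,B4) → 4 (A4,B6) → 5 (A9,B14).
So the longest common subsequence has length 3.

3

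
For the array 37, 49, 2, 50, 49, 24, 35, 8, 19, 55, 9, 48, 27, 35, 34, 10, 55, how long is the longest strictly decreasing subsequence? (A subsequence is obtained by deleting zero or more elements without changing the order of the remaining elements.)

Let dp[i] be the longest decreasing subsequence ending at position i. Then dp = [1, 1, 2, 1, 2, 3, 3, 4, 4, 1, 5, 3, 4, 4, 5, 6, 1].
The maximum is 6; one witness is 50, 49, 48, 35, 34, 10 at positions 4,5,12,14,15,16.

6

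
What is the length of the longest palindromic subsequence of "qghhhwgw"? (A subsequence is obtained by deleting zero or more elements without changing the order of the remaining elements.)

5

One longest palindromic subsequence is ghhhg (positions 2,3,4,5,7); it reads the same forward and backward, and the interval DP gives dp[1][8] = 5.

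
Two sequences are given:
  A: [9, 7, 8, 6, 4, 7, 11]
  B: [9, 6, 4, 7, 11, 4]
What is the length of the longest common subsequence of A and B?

Backtracking the LCS table gives one alignment: 9 (A1,B1) → 6 (A4,B2) → 4 (A5,B3) → 7 (A6,B4) → 11 (A7,B5).
So the longest common subsequence has length 5.

5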